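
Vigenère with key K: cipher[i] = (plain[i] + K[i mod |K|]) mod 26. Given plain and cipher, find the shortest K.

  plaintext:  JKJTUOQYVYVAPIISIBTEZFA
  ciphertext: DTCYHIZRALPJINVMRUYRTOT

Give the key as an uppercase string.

  i= 0: D-J = 20 → U
  i= 1: T-K =  9 → J
  i= 2: C-J = 19 → T
  i= 3: Y-T =  5 → F
  i= 4: H-U = 13 → N
  i= 5: I-O = 20 → U
  i= 6: Z-Q =  9 → J
  i= 7: R-Y = 19 → T
  i= 8: A-V =  5 → F
  i= 9: L-Y = 13 → N
  i=10: P-V = 20 → U
  i=11: J-A =  9 → J
  i=12: I-P = 19 → T
  i=13: N-I =  5 → F
  i=14: V-I = 13 → N
  i=15: M-S = 20 → U
  i=16: R-I =  9 → J
  i=17: U-B = 19 → T
  i=18: Y-T =  5 → F
  i=19: R-E = 13 → N
  i=20: T-Z = 20 → U
  i=21: O-F =  9 → J
  i=22: T-A = 19 → T
  shifts repeat with period 5: UJTFN

UJTFN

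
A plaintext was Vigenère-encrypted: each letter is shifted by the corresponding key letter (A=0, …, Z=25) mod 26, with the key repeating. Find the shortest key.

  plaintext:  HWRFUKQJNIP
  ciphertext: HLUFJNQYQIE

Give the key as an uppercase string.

  i= 0: H-H =  0 → A
  i= 1: L-W = 15 → P
  i= 2: U-R =  3 → D
  i= 3: F-F =  0 → A
  i= 4: J-U = 15 → P
  i= 5: N-K =  3 → D
  i= 6: Q-Q =  0 → A
  i= 7: Y-J = 15 → P
  i= 8: Q-N =  3 → D
  i= 9: I-I =  0 → A
  i=10: E-P = 15 → P
  shifts repeat with period 3: APD

APD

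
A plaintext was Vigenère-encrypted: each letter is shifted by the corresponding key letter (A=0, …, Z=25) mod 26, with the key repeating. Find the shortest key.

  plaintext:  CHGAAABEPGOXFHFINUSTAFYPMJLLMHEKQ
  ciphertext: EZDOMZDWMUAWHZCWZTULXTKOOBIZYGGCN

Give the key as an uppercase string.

CSXOMZ

  i= 0: E-C =  2 → C
  i= 1: Z-H = 18 → S
  i= 2: D-G = 23 → X
  i= 3: O-A = 14 → O
  i= 4: M-A = 12 → M
  i= 5: Z-A = 25 → Z
  i= 6: D-B =  2 → C
  i= 7: W-E = 18 → S
  i= 8: M-P = 23 → X
  i= 9: U-G = 14 → O
  i=10: A-O = 12 → M
  i=11: W-X = 25 → Z
  i=12: H-F =  2 → C
  i=13: Z-H = 18 → S
  i=14: C-F = 23 → X
  i=15: W-I = 14 → O
  i=16: Z-N = 12 → M
  i=17: T-U = 25 → Z
  i=18: U-S =  2 → C
  i=19: L-T = 18 → S
  i=20: X-A = 23 → X
  i=21: T-F = 14 → O
  i=22: K-Y = 12 → M
  i=23: O-P = 25 → Z
  i=24: O-M =  2 → C
  i=25: B-J = 18 → S
  i=26: I-L = 23 → X
  i=27: Z-L = 14 → O
  i=28: Y-M = 12 → M
  i=29: G-H = 25 → Z
  i=30: G-E =  2 → C
  i=31: C-K = 18 → S
  i=32: N-Q = 23 → X
  shifts repeat with period 6: CSXOMZ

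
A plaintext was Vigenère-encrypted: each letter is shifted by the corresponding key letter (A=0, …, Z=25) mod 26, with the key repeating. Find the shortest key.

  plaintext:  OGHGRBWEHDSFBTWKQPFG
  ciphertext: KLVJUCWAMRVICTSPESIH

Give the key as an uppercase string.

WFODDBA

  i= 0: K-O = 22 → W
  i= 1: L-G =  5 → F
  i= 2: V-H = 14 → O
  i= 3: J-G =  3 → D
  i= 4: U-R =  3 → D
  i= 5: C-B =  1 → B
  i= 6: W-W =  0 → A
  i= 7: A-E = 22 → W
  i= 8: M-H =  5 → F
  i= 9: R-D = 14 → O
  i=10: V-S =  3 → D
  i=11: I-F =  3 → D
  i=12: C-B =  1 → B
  i=13: T-T =  0 → A
  i=14: S-W = 22 → W
  i=15: P-K =  5 → F
  i=16: E-Q = 14 → O
  i=17: S-P =  3 → D
  i=18: I-F =  3 → D
  i=19: H-G =  1 → B
  shifts repeat with period 7: WFODDBA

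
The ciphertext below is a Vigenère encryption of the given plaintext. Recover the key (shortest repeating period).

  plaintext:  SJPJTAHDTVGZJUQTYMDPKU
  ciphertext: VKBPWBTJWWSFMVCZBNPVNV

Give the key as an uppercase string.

  i= 0: V-S =  3 → D
  i= 1: K-J =  1 → B
  i= 2: B-P = 12 → M
  i= 3: P-J =  6 → G
  i= 4: W-T =  3 → D
  i= 5: B-A =  1 → B
  i= 6: T-H = 12 → M
  i= 7: J-D =  6 → G
  i= 8: W-T =  3 → D
  i= 9: W-V =  1 → B
  i=10: S-G = 12 → M
  i=11: F-Z =  6 → G
  i=12: M-J =  3 → D
  i=13: V-U =  1 → B
  i=14: C-Q = 12 → M
  i=15: Z-T =  6 → G
  i=16: B-Y =  3 → D
  i=17: N-M =  1 → B
  i=18: P-D = 12 → M
  i=19: V-P =  6 → G
  i=20: N-K =  3 → D
  i=21: V-U =  1 → B
  shifts repeat with period 4: DBMG

DBMG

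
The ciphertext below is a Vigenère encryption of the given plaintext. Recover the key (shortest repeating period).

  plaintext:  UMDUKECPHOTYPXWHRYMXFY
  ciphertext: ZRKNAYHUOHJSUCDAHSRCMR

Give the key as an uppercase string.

  i= 0: Z-U =  5 → F
  i= 1: R-M =  5 → F
  i= 2: K-D =  7 → H
  i= 3: N-U = 19 → T
  i= 4: A-K = 16 → Q
  i= 5: Y-E = 20 → U
  i= 6: H-C =  5 → F
  i= 7: U-P =  5 → F
  i= 8: O-H =  7 → H
  i= 9: H-O = 19 → T
  i=10: J-T = 16 → Q
  i=11: S-Y = 20 → U
  i=12: U-P =  5 → F
  i=13: C-X =  5 → F
  i=14: D-W =  7 → H
  i=15: A-H = 19 → T
  i=16: H-R = 16 → Q
  i=17: S-Y = 20 → U
  i=18: R-M =  5 → F
  i=19: C-X =  5 → F
  i=20: M-F =  7 → H
  i=21: R-Y = 19 → T
  shifts repeat with period 6: FFHTQU

FFHTQU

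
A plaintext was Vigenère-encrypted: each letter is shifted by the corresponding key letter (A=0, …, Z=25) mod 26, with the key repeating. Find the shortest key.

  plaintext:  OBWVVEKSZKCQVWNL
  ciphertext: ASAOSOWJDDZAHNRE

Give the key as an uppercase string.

MRETXK

  i= 0: A-O = 12 → M
  i= 1: S-B = 17 → R
  i= 2: A-W =  4 → E
  i= 3: O-V = 19 → T
  i= 4: S-V = 23 → X
  i= 5: O-E = 10 → K
  i= 6: W-K = 12 → M
  i= 7: J-S = 17 → R
  i= 8: D-Z =  4 → E
  i= 9: D-K = 19 → T
  i=10: Z-C = 23 → X
  i=11: A-Q = 10 → K
  i=12: H-V = 12 → M
  i=13: N-W = 17 → R
  i=14: R-N =  4 → E
  i=15: E-L = 19 → T
  shifts repeat with period 6: MRETXK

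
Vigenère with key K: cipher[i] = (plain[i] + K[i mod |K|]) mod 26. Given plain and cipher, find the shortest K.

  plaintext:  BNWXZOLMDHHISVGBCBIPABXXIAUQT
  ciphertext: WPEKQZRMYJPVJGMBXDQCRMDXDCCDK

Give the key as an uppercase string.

VCINRLGA

  i= 0: W-B = 21 → V
  i= 1: P-N =  2 → C
  i= 2: E-W =  8 → I
  i= 3: K-X = 13 → N
  i= 4: Q-Z = 17 → R
  i= 5: Z-O = 11 → L
  i= 6: R-L =  6 → G
  i= 7: M-M =  0 → A
  i= 8: Y-D = 21 → V
  i= 9: J-H =  2 → C
  i=10: P-H =  8 → I
  i=11: V-I = 13 → N
  i=12: J-S = 17 → R
  i=13: G-V = 11 → L
  i=14: M-G =  6 → G
  i=15: B-B =  0 → A
  i=16: X-C = 21 → V
  i=17: D-B =  2 → C
  i=18: Q-I =  8 → I
  i=19: C-P = 13 → N
  i=20: R-A = 17 → R
  i=21: M-B = 11 → L
  i=22: D-X =  6 → G
  i=23: X-X =  0 → A
  i=24: D-I = 21 → V
  i=25: C-A =  2 → C
  i=26: C-U =  8 → I
  i=27: D-Q = 13 → N
  i=28: K-T = 17 → R
  shifts repeat with period 8: VCINRLGA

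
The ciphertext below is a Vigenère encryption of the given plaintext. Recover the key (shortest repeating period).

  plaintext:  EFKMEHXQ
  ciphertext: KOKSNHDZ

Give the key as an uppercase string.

  i= 0: K-E =  6 → G
  i= 1: O-F =  9 → J
  i= 2: K-K =  0 → A
  i= 3: S-M =  6 → G
  i= 4: N-E =  9 → J
  i= 5: H-H =  0 → A
  i= 6: D-X =  6 → G
  i= 7: Z-Q =  9 → J
  shifts repeat with period 3: GJA

GJA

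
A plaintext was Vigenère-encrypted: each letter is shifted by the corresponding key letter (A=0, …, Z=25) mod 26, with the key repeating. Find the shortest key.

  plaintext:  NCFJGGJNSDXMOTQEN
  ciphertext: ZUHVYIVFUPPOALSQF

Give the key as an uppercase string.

  i= 0: Z-N = 12 → M
  i= 1: U-C = 18 → S
  i= 2: H-F =  2 → C
  i= 3: V-J = 12 → M
  i= 4: Y-G = 18 → S
  i= 5: I-G =  2 → C
  i= 6: V-J = 12 → M
  i= 7: F-N = 18 → S
  i= 8: U-S =  2 → C
  i= 9: P-D = 12 → M
  i=10: P-X = 18 → S
  i=11: O-M =  2 → C
  i=12: A-O = 12 → M
  i=13: L-T = 18 → S
  i=14: S-Q =  2 → C
  i=15: Q-E = 12 → M
  i=16: F-N = 18 → S
  shifts repeat with period 3: MSC

MSC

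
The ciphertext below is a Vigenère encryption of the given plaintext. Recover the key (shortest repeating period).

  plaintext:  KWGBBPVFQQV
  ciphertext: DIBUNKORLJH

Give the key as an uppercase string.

  i= 0: D-K = 19 → T
  i= 1: I-W = 12 → M
  i= 2: B-G = 21 → V
  i= 3: U-B = 19 → T
  i= 4: N-B = 12 → M
  i= 5: K-P = 21 → V
  i= 6: O-V = 19 → T
  i= 7: R-F = 12 → M
  i= 8: L-Q = 21 → V
  i= 9: J-Q = 19 → T
  i=10: H-V = 12 → M
  shifts repeat with period 3: TMV

TMV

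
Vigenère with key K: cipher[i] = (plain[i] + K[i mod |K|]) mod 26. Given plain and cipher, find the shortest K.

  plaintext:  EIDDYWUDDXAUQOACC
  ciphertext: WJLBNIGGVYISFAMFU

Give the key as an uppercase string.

  i= 0: W-E = 18 → S
  i= 1: J-I =  1 → B
  i= 2: L-D =  8 → I
  i= 3: B-D = 24 → Y
  i= 4: N-Y = 15 → P
  i= 5: I-W = 12 → M
  i= 6: G-U = 12 → M
  i= 7: G-D =  3 → D
  i= 8: V-D = 18 → S
  i= 9: Y-X =  1 → B
  i=10: I-A =  8 → I
  i=11: S-U = 24 → Y
  i=12: F-Q = 15 → P
  i=13: A-O = 12 → M
  i=14: M-A = 12 → M
  i=15: F-C =  3 → D
  i=16: U-C = 18 → S
  shifts repeat with period 8: SBIYPMMD

SBIYPMMD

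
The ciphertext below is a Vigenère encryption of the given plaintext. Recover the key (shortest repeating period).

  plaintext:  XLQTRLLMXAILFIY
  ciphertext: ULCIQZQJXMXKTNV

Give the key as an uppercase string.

  i= 0: U-X = 23 → X
  i= 1: L-L =  0 → A
  i= 2: C-Q = 12 → M
  i= 3: I-T = 15 → P
  i= 4: Q-R = 25 → Z
  i= 5: Z-L = 14 → O
  i= 6: Q-L =  5 → F
  i= 7: J-M = 23 → X
  i= 8: X-X =  0 → A
  i= 9: M-A = 12 → M
  i=10: X-I = 15 → P
  i=11: K-L = 25 → Z
  i=12: T-F = 14 → O
  i=13: N-I =  5 → F
  i=14: V-Y = 23 → X
  shifts repeat with period 7: XAMPZOF

XAMPZOF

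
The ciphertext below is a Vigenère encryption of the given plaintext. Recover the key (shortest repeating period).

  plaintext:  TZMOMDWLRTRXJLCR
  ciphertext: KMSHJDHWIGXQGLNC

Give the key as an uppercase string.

  i= 0: K-T = 17 → R
  i= 1: M-Z = 13 → N
  i= 2: S-M =  6 → G
  i= 3: H-O = 19 → T
  i= 4: J-M = 23 → X
  i= 5: D-D =  0 → A
  i= 6: H-W = 11 → L
  i= 7: W-L = 11 → L
  i= 8: I-R = 17 → R
  i= 9: G-T = 13 → N
  i=10: X-R =  6 → G
  i=11: Q-X = 19 → T
  i=12: G-J = 23 → X
  i=13: L-L =  0 → A
  i=14: N-C = 11 → L
  i=15: C-R = 11 → L
  shifts repeat with period 8: RNGTXALL

RNGTXALL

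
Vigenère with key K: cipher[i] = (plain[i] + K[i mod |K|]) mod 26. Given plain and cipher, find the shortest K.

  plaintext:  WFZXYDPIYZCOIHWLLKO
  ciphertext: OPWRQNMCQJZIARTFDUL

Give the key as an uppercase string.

  i= 0: O-W = 18 → S
  i= 1: P-F = 10 → K
  i= 2: W-Z = 23 → X
  i= 3: R-X = 20 → U
  i= 4: Q-Y = 18 → S
  i= 5: N-D = 10 → K
  i= 6: M-P = 23 → X
  i= 7: C-I = 20 → U
  i= 8: Q-Y = 18 → S
  i= 9: J-Z = 10 → K
  i=10: Z-C = 23 → X
  i=11: I-O = 20 → U
  i=12: A-I = 18 → S
  i=13: R-H = 10 → K
  i=14: T-W = 23 → X
  i=15: F-L = 20 → U
  i=16: D-L = 18 → S
  i=17: U-K = 10 → K
  i=18: L-O = 23 → X
  shifts repeat with period 4: SKXU

SKXU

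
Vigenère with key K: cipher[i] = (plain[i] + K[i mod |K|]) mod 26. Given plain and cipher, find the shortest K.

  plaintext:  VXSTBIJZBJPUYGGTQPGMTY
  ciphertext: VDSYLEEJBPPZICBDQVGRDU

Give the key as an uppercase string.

  i= 0: V-V =  0 → A
  i= 1: D-X =  6 → G
  i= 2: S-S =  0 → A
  i= 3: Y-T =  5 → F
  i= 4: L-B = 10 → K
  i= 5: E-I = 22 → W
  i= 6: E-J = 21 → V
  i= 7: J-Z = 10 → K
  i= 8: B-B =  0 → A
  i= 9: P-J =  6 → G
  i=10: P-P =  0 → A
  i=11: Z-U =  5 → F
  i=12: I-Y = 10 → K
  i=13: C-G = 22 → W
  i=14: B-G = 21 → V
  i=15: D-T = 10 → K
  i=16: Q-Q =  0 → A
  i=17: V-P =  6 → G
  i=18: G-G =  0 → A
  i=19: R-M =  5 → F
  i=20: D-T = 10 → K
  i=21: U-Y = 22 → W
  shifts repeat with period 8: AGAFKWVK

AGAFKWVK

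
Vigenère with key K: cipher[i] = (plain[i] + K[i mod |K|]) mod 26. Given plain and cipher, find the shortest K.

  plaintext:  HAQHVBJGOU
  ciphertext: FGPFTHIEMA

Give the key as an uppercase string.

YGZY

  i= 0: F-H = 24 → Y
  i= 1: G-A =  6 → G
  i= 2: P-Q = 25 → Z
  i= 3: F-H = 24 → Y
  i= 4: T-V = 24 → Y
  i= 5: H-B =  6 → G
  i= 6: I-J = 25 → Z
  i= 7: E-G = 24 → Y
  i= 8: M-O = 24 → Y
  i= 9: A-U =  6 → G
  shifts repeat with period 4: YGZY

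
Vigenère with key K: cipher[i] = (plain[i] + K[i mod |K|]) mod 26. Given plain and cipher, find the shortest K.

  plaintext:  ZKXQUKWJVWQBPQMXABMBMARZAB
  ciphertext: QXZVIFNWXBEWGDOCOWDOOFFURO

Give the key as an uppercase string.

RNCFOV

  i= 0: Q-Z = 17 → R
  i= 1: X-K = 13 → N
  i= 2: Z-X =  2 → C
  i= 3: V-Q =  5 → F
  i= 4: I-U = 14 → O
  i= 5: F-K = 21 → V
  i= 6: N-W = 17 → R
  i= 7: W-J = 13 → N
  i= 8: X-V =  2 → C
  i= 9: B-W =  5 → F
  i=10: E-Q = 14 → O
  i=11: W-B = 21 → V
  i=12: G-P = 17 → R
  i=13: D-Q = 13 → N
  i=14: O-M =  2 → C
  i=15: C-X =  5 → F
  i=16: O-A = 14 → O
  i=17: W-B = 21 → V
  i=18: D-M = 17 → R
  i=19: O-B = 13 → N
  i=20: O-M =  2 → C
  i=21: F-A =  5 → F
  i=22: F-R = 14 → O
  i=23: U-Z = 21 → V
  i=24: R-A = 17 → R
  i=25: O-B = 13 → N
  shifts repeat with period 6: RNCFOV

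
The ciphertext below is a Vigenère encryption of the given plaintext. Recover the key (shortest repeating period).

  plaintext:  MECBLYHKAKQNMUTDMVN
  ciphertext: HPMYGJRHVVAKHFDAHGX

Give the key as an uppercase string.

VLKX

  i= 0: H-M = 21 → V
  i= 1: P-E = 11 → L
  i= 2: M-C = 10 → K
  i= 3: Y-B = 23 → X
  i= 4: G-L = 21 → V
  i= 5: J-Y = 11 → L
  i= 6: R-H = 10 → K
  i= 7: H-K = 23 → X
  i= 8: V-A = 21 → V
  i= 9: V-K = 11 → L
  i=10: A-Q = 10 → K
  i=11: K-N = 23 → X
  i=12: H-M = 21 → V
  i=13: F-U = 11 → L
  i=14: D-T = 10 → K
  i=15: A-D = 23 → X
  i=16: H-M = 21 → V
  i=17: G-V = 11 → L
  i=18: X-N = 10 → K
  shifts repeat with period 4: VLKX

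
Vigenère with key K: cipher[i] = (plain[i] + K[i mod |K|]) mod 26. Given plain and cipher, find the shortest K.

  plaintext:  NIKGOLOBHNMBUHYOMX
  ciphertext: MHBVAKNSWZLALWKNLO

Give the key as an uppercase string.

ZZRPM

  i= 0: M-N = 25 → Z
  i= 1: H-I = 25 → Z
  i= 2: B-K = 17 → R
  i= 3: V-G = 15 → P
  i= 4: A-O = 12 → M
  i= 5: K-L = 25 → Z
  i= 6: N-O = 25 → Z
  i= 7: S-B = 17 → R
  i= 8: W-H = 15 → P
  i= 9: Z-N = 12 → M
  i=10: L-M = 25 → Z
  i=11: A-B = 25 → Z
  i=12: L-U = 17 → R
  i=13: W-H = 15 → P
  i=14: K-Y = 12 → M
  i=15: N-O = 25 → Z
  i=16: L-M = 25 → Z
  i=17: O-X = 17 → R
  shifts repeat with period 5: ZZRPM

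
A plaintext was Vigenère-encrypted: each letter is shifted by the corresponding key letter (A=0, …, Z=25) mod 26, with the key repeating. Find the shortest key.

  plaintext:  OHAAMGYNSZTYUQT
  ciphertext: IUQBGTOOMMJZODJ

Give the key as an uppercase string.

  i= 0: I-O = 20 → U
  i= 1: U-H = 13 → N
  i= 2: Q-A = 16 → Q
  i= 3: B-A =  1 → B
  i= 4: G-M = 20 → U
  i= 5: T-G = 13 → N
  i= 6: O-Y = 16 → Q
  i= 7: O-N =  1 → B
  i= 8: M-S = 20 → U
  i= 9: M-Z = 13 → N
  i=10: J-T = 16 → Q
  i=11: Z-Y =  1 → B
  i=12: O-U = 20 → U
  i=13: D-Q = 13 → N
  i=14: J-T = 16 → Q
  shifts repeat with period 4: UNQB

UNQB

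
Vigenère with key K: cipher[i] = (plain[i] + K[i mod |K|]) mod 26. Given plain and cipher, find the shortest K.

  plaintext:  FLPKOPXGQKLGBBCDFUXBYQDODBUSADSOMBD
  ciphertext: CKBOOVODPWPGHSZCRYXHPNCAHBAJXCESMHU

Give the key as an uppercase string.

XZMEAGR

  i= 0: C-F = 23 → X
  i= 1: K-L = 25 → Z
  i= 2: B-P = 12 → M
  i= 3: O-K =  4 → E
  i= 4: O-O =  0 → A
  i= 5: V-P =  6 → G
  i= 6: O-X = 17 → R
  i= 7: D-G = 23 → X
  i= 8: P-Q = 25 → Z
  i= 9: W-K = 12 → M
  i=10: P-L =  4 → E
  i=11: G-G =  0 → A
  i=12: H-B =  6 → G
  i=13: S-B = 17 → R
  i=14: Z-C = 23 → X
  i=15: C-D = 25 → Z
  i=16: R-F = 12 → M
  i=17: Y-U =  4 → E
  i=18: X-X =  0 → A
  i=19: H-B =  6 → G
  i=20: P-Y = 17 → R
  i=21: N-Q = 23 → X
  i=22: C-D = 25 → Z
  i=23: A-O = 12 → M
  i=24: H-D =  4 → E
  i=25: B-B =  0 → A
  i=26: A-U =  6 → G
  i=27: J-S = 17 → R
  i=28: X-A = 23 → X
  i=29: C-D = 25 → Z
  i=30: E-S = 12 → M
  i=31: S-O =  4 → E
  i=32: M-M =  0 → A
  i=33: H-B =  6 → G
  i=34: U-D = 17 → R
  shifts repeat with period 7: XZMEAGR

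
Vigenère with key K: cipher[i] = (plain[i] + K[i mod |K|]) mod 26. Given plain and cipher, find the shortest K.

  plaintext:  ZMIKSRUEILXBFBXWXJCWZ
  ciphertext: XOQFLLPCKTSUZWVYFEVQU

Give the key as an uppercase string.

YCIVTUV

  i= 0: X-Z = 24 → Y
  i= 1: O-M =  2 → C
  i= 2: Q-I =  8 → I
  i= 3: F-K = 21 → V
  i= 4: L-S = 19 → T
  i= 5: L-R = 20 → U
  i= 6: P-U = 21 → V
  i= 7: C-E = 24 → Y
  i= 8: K-I =  2 → C
  i= 9: T-L =  8 → I
  i=10: S-X = 21 → V
  i=11: U-B = 19 → T
  i=12: Z-F = 20 → U
  i=13: W-B = 21 → V
  i=14: V-X = 24 → Y
  i=15: Y-W =  2 → C
  i=16: F-X =  8 → I
  i=17: E-J = 21 → V
  i=18: V-C = 19 → T
  i=19: Q-W = 20 → U
  i=20: U-Z = 21 → V
  shifts repeat with period 7: YCIVTUV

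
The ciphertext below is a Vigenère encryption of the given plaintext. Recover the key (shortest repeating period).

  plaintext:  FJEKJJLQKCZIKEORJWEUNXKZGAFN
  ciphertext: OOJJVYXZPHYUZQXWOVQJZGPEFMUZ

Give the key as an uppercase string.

  i= 0: O-F =  9 → J
  i= 1: O-J =  5 → F
  i= 2: J-E =  5 → F
  i= 3: J-K = 25 → Z
  i= 4: V-J = 12 → M
  i= 5: Y-J = 15 → P
  i= 6: X-L = 12 → M
  i= 7: Z-Q =  9 → J
  i= 8: P-K =  5 → F
  i= 9: H-C =  5 → F
  i=10: Y-Z = 25 → Z
  i=11: U-I = 12 → M
  i=12: Z-K = 15 → P
  i=13: Q-E = 12 → M
  i=14: X-O =  9 → J
  i=15: W-R =  5 → F
  i=16: O-J =  5 → F
  i=17: V-W = 25 → Z
  i=18: Q-E = 12 → M
  i=19: J-U = 15 → P
  i=20: Z-N = 12 → M
  i=21: G-X =  9 → J
  i=22: P-K =  5 → F
  i=23: E-Z =  5 → F
  i=24: F-G = 25 → Z
  i=25: M-A = 12 → M
  i=26: U-F = 15 → P
  i=27: Z-N = 12 → M
  shifts repeat with period 7: JFFZMPM

JFFZMPM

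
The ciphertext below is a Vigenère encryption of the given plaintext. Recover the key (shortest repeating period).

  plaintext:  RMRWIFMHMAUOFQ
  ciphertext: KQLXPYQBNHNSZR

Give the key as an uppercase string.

TEUBH

  i= 0: K-R = 19 → T
  i= 1: Q-M =  4 → E
  i= 2: L-R = 20 → U
  i= 3: X-W =  1 → B
  i= 4: P-I =  7 → H
  i= 5: Y-F = 19 → T
  i= 6: Q-M =  4 → E
  i= 7: B-H = 20 → U
  i= 8: N-M =  1 → B
  i= 9: H-A =  7 → H
  i=10: N-U = 19 → T
  i=11: S-O =  4 → E
  i=12: Z-F = 20 → U
  i=13: R-Q =  1 → B
  shifts repeat with period 5: TEUBH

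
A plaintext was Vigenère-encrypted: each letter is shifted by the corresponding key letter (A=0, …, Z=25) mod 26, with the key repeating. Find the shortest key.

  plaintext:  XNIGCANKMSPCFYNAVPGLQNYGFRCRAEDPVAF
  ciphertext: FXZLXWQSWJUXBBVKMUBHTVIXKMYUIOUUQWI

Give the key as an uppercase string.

  i= 0: F-X =  8 → I
  i= 1: X-N = 10 → K
  i= 2: Z-I = 17 → R
  i= 3: L-G =  5 → F
  i= 4: X-C = 21 → V
  i= 5: W-A = 22 → W
  i= 6: Q-N =  3 → D
  i= 7: S-K =  8 → I
  i= 8: W-M = 10 → K
  i= 9: J-S = 17 → R
  i=10: U-P =  5 → F
  i=11: X-C = 21 → V
  i=12: B-F = 22 → W
  i=13: B-Y =  3 → D
  i=14: V-N =  8 → I
  i=15: K-A = 10 → K
  i=16: M-V = 17 → R
  i=17: U-P =  5 → F
  i=18: B-G = 21 → V
  i=19: H-L = 22 → W
  i=20: T-Q =  3 → D
  i=21: V-N =  8 → I
  i=22: I-Y = 10 → K
  i=23: X-G = 17 → R
  i=24: K-F =  5 → F
  i=25: M-R = 21 → V
  i=26: Y-C = 22 → W
  i=27: U-R =  3 → D
  i=28: I-A =  8 → I
  i=29: O-E = 10 → K
  i=30: U-D = 17 → R
  i=31: U-P =  5 → F
  i=32: Q-V = 21 → V
  i=33: W-A = 22 → W
  i=34: I-F =  3 → D
  shifts repeat with period 7: IKRFVWD

IKRFVWD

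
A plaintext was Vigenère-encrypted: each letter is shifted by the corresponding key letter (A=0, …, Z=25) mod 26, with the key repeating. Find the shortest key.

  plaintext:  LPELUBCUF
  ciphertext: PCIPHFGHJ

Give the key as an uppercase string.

ENE

  i= 0: P-L =  4 → E
  i= 1: C-P = 13 → N
  i= 2: I-E =  4 → E
  i= 3: P-L =  4 → E
  i= 4: H-U = 13 → N
  i= 5: F-B =  4 → E
  i= 6: G-C =  4 → E
  i= 7: H-U = 13 → N
  i= 8: J-F =  4 → E
  shifts repeat with period 3: ENE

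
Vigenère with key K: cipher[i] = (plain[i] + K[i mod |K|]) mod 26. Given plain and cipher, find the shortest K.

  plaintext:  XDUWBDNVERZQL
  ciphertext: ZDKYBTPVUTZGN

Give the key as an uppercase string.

  i= 0: Z-X =  2 → C
  i= 1: D-D =  0 → A
  i= 2: K-U = 16 → Q
  i= 3: Y-W =  2 → C
  i= 4: B-B =  0 → A
  i= 5: T-D = 16 → Q
  i= 6: P-N =  2 → C
  i= 7: V-V =  0 → A
  i= 8: U-E = 16 → Q
  i= 9: T-R =  2 → C
  i=10: Z-Z =  0 → A
  i=11: G-Q = 16 → Q
  i=12: N-L =  2 → C
  shifts repeat with period 3: CAQ

CAQ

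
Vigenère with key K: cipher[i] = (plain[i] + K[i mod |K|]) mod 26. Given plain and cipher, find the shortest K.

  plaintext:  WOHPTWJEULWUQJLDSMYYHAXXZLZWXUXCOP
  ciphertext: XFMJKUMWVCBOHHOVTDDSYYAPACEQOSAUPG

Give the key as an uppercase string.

BRFURYDS

  i= 0: X-W =  1 → B
  i= 1: F-O = 17 → R
  i= 2: M-H =  5 → F
  i= 3: J-P = 20 → U
  i= 4: K-T = 17 → R
  i= 5: U-W = 24 → Y
  i= 6: M-J =  3 → D
  i= 7: W-E = 18 → S
  i= 8: V-U =  1 → B
  i= 9: C-L = 17 → R
  i=10: B-W =  5 → F
  i=11: O-U = 20 → U
  i=12: H-Q = 17 → R
  i=13: H-J = 24 → Y
  i=14: O-L =  3 → D
  i=15: V-D = 18 → S
  i=16: T-S =  1 → B
  i=17: D-M = 17 → R
  i=18: D-Y =  5 → F
  i=19: S-Y = 20 → U
  i=20: Y-H = 17 → R
  i=21: Y-A = 24 → Y
  i=22: A-X =  3 → D
  i=23: P-X = 18 → S
  i=24: A-Z =  1 → B
  i=25: C-L = 17 → R
  i=26: E-Z =  5 → F
  i=27: Q-W = 20 → U
  i=28: O-X = 17 → R
  i=29: S-U = 24 → Y
  i=30: A-X =  3 → D
  i=31: U-C = 18 → S
  i=32: P-O =  1 → B
  i=33: G-P = 17 → R
  shifts repeat with period 8: BRFURYDS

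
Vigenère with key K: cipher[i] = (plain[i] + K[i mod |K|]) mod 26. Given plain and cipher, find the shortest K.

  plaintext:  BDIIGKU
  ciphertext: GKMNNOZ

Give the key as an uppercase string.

  i= 0: G-B =  5 → F
  i= 1: K-D =  7 → H
  i= 2: M-I =  4 → E
  i= 3: N-I =  5 → F
  i= 4: N-G =  7 → H
  i= 5: O-K =  4 → E
  i= 6: Z-U =  5 → F
  shifts repeat with period 3: FHE

FHE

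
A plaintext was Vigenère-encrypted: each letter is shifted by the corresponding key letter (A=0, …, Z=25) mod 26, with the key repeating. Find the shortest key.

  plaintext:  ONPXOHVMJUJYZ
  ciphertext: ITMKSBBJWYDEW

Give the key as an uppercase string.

UGXNE

  i= 0: I-O = 20 → U
  i= 1: T-N =  6 → G
  i= 2: M-P = 23 → X
  i= 3: K-X = 13 → N
  i= 4: S-O =  4 → E
  i= 5: B-H = 20 → U
  i= 6: B-V =  6 → G
  i= 7: J-M = 23 → X
  i= 8: W-J = 13 → N
  i= 9: Y-U =  4 → E
  i=10: D-J = 20 → U
  i=11: E-Y =  6 → G
  i=12: W-Z = 23 → X
  shifts repeat with period 5: UGXNE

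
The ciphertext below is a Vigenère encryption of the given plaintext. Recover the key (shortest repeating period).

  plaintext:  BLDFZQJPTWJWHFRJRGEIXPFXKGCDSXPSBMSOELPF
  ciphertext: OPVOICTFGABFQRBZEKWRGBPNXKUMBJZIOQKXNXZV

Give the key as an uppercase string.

NESJJMKQ

  i= 0: O-B = 13 → N
  i= 1: P-L =  4 → E
  i= 2: V-D = 18 → S
  i= 3: O-F =  9 → J
  i= 4: I-Z =  9 → J
  i= 5: C-Q = 12 → M
  i= 6: T-J = 10 → K
  i= 7: F-P = 16 → Q
  i= 8: G-T = 13 → N
  i= 9: A-W =  4 → E
  i=10: B-J = 18 → S
  i=11: F-W =  9 → J
  i=12: Q-H =  9 → J
  i=13: R-F = 12 → M
  i=14: B-R = 10 → K
  i=15: Z-J = 16 → Q
  i=16: E-R = 13 → N
  i=17: K-G =  4 → E
  i=18: W-E = 18 → S
  i=19: R-I =  9 → J
  i=20: G-X =  9 → J
  i=21: B-P = 12 → M
  i=22: P-F = 10 → K
  i=23: N-X = 16 → Q
  i=24: X-K = 13 → N
  i=25: K-G =  4 → E
  i=26: U-C = 18 → S
  i=27: M-D =  9 → J
  i=28: B-S =  9 → J
  i=29: J-X = 12 → M
  i=30: Z-P = 10 → K
  i=31: I-S = 16 → Q
  i=32: O-B = 13 → N
  i=33: Q-M =  4 → E
  i=34: K-S = 18 → S
  i=35: X-O =  9 → J
  i=36: N-E =  9 → J
  i=37: X-L = 12 → M
  i=38: Z-P = 10 → K
  i=39: V-F = 16 → Q
  shifts repeat with period 8: NESJJMKQ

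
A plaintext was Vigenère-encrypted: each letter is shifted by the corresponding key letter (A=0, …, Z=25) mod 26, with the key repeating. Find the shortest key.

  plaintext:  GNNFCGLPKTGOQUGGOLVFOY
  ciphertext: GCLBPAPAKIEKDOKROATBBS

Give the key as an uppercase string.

  i= 0: G-G =  0 → A
  i= 1: C-N = 15 → P
  i= 2: L-N = 24 → Y
  i= 3: B-F = 22 → W
  i= 4: P-C = 13 → N
  i= 5: A-G = 20 → U
  i= 6: P-L =  4 → E
  i= 7: A-P = 11 → L
  i= 8: K-K =  0 → A
  i= 9: I-T = 15 → P
  i=10: E-G = 24 → Y
  i=11: K-O = 22 → W
  i=12: D-Q = 13 → N
  i=13: O-U = 20 → U
  i=14: K-G =  4 → E
  i=15: R-G = 11 → L
  i=16: O-O =  0 → A
  i=17: A-L = 15 → P
  i=18: T-V = 24 → Y
  i=19: B-F = 22 → W
  i=20: B-O = 13 → N
  i=21: S-Y = 20 → U
  shifts repeat with period 8: APYWNUEL

APYWNUEL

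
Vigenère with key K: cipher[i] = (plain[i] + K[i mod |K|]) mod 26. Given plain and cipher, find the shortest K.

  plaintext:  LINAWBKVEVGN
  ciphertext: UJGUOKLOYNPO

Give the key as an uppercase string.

  i= 0: U-L =  9 → J
  i= 1: J-I =  1 → B
  i= 2: G-N = 19 → T
  i= 3: U-A = 20 → U
  i= 4: O-W = 18 → S
  i= 5: K-B =  9 → J
  i= 6: L-K =  1 → B
  i= 7: O-V = 19 → T
  i= 8: Y-E = 20 → U
  i= 9: N-V = 18 → S
  i=10: P-G =  9 → J
  i=11: O-N =  1 → B
  shifts repeat with period 5: JBTUS

JBTUS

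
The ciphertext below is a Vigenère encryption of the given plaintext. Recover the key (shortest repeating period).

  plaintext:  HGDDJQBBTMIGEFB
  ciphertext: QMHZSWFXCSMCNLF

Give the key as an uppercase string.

  i= 0: Q-H =  9 → J
  i= 1: M-G =  6 → G
  i= 2: H-D =  4 → E
  i= 3: Z-D = 22 → W
  i= 4: S-J =  9 → J
  i= 5: W-Q =  6 → G
  i= 6: F-B =  4 → E
  i= 7: X-B = 22 → W
  i= 8: C-T =  9 → J
  i= 9: S-M =  6 → G
  i=10: M-I =  4 → E
  i=11: C-G = 22 → W
  i=12: N-E =  9 → J
  i=13: L-F =  6 → G
  i=14: F-B =  4 → E
  shifts repeat with period 4: JGEW

JGEW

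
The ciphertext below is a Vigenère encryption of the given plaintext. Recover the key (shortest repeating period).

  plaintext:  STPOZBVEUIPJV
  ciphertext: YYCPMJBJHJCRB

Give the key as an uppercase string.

GFNBNI

  i= 0: Y-S =  6 → G
  i= 1: Y-T =  5 → F
  i= 2: C-P = 13 → N
  i= 3: P-O =  1 → B
  i= 4: M-Z = 13 → N
  i= 5: J-B =  8 → I
  i= 6: B-V =  6 → G
  i= 7: J-E =  5 → F
  i= 8: H-U = 13 → N
  i= 9: J-I =  1 → B
  i=10: C-P = 13 → N
  i=11: R-J =  8 → I
  i=12: B-V =  6 → G
  shifts repeat with period 6: GFNBNI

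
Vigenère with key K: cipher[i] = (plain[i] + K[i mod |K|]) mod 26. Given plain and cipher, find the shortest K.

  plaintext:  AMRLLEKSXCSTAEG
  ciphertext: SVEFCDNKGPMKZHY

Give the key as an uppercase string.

  i= 0: S-A = 18 → S
  i= 1: V-M =  9 → J
  i= 2: E-R = 13 → N
  i= 3: F-L = 20 → U
  i= 4: C-L = 17 → R
  i= 5: D-E = 25 → Z
  i= 6: N-K =  3 → D
  i= 7: K-S = 18 → S
  i= 8: G-X =  9 → J
  i= 9: P-C = 13 → N
  i=10: M-S = 20 → U
  i=11: K-T = 17 → R
  i=12: Z-A = 25 → Z
  i=13: H-E =  3 → D
  i=14: Y-G = 18 → S
  shifts repeat with period 7: SJNURZD

SJNURZD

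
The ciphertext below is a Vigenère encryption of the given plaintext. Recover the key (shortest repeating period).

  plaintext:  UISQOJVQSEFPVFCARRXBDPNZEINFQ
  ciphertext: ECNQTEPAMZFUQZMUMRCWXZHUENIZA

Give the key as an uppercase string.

KUVAFVU

  i= 0: E-U = 10 → K
  i= 1: C-I = 20 → U
  i= 2: N-S = 21 → V
  i= 3: Q-Q =  0 → A
  i= 4: T-O =  5 → F
  i= 5: E-J = 21 → V
  i= 6: P-V = 20 → U
  i= 7: A-Q = 10 → K
  i= 8: M-S = 20 → U
  i= 9: Z-E = 21 → V
  i=10: F-F =  0 → A
  i=11: U-P =  5 → F
  i=12: Q-V = 21 → V
  i=13: Z-F = 20 → U
  i=14: M-C = 10 → K
  i=15: U-A = 20 → U
  i=16: M-R = 21 → V
  i=17: R-R =  0 → A
  i=18: C-X =  5 → F
  i=19: W-B = 21 → V
  i=20: X-D = 20 → U
  i=21: Z-P = 10 → K
  i=22: H-N = 20 → U
  i=23: U-Z = 21 → V
  i=24: E-E =  0 → A
  i=25: N-I =  5 → F
  i=26: I-N = 21 → V
  i=27: Z-F = 20 → U
  i=28: A-Q = 10 → K
  shifts repeat with period 7: KUVAFVU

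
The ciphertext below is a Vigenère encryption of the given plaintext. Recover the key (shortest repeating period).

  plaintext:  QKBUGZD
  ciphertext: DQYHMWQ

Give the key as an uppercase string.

NGX

  i= 0: D-Q = 13 → N
  i= 1: Q-K =  6 → G
  i= 2: Y-B = 23 → X
  i= 3: H-U = 13 → N
  i= 4: M-G =  6 → G
  i= 5: W-Z = 23 → X
  i= 6: Q-D = 13 → N
  shifts repeat with period 3: NGX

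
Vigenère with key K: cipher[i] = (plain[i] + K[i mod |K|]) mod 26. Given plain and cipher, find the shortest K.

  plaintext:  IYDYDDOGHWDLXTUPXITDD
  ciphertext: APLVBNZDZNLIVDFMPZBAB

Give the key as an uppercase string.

  i= 0: A-I = 18 → S
  i= 1: P-Y = 17 → R
  i= 2: L-D =  8 → I
  i= 3: V-Y = 23 → X
  i= 4: B-D = 24 → Y
  i= 5: N-D = 10 → K
  i= 6: Z-O = 11 → L
  i= 7: D-G = 23 → X
  i= 8: Z-H = 18 → S
  i= 9: N-W = 17 → R
  i=10: L-D =  8 → I
  i=11: I-L = 23 → X
  i=12: V-X = 24 → Y
  i=13: D-T = 10 → K
  i=14: F-U = 11 → L
  i=15: M-P = 23 → X
  i=16: P-X = 18 → S
  i=17: Z-I = 17 → R
  i=18: B-T =  8 → I
  i=19: A-D = 23 → X
  i=20: B-D = 24 → Y
  shifts repeat with period 8: SRIXYKLX

SRIXYKLX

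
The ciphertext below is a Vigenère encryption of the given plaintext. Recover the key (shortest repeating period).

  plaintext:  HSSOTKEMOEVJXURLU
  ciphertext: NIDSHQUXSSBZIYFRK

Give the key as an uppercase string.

GQLEO

  i= 0: N-H =  6 → G
  i= 1: I-S = 16 → Q
  i= 2: D-S = 11 → L
  i= 3: S-O =  4 → E
  i= 4: H-T = 14 → O
  i= 5: Q-K =  6 → G
  i= 6: U-E = 16 → Q
  i= 7: X-M = 11 → L
  i= 8: S-O =  4 → E
  i= 9: S-E = 14 → O
  i=10: B-V =  6 → G
  i=11: Z-J = 16 → Q
  i=12: I-X = 11 → L
  i=13: Y-U =  4 → E
  i=14: F-R = 14 → O
  i=15: R-L =  6 → G
  i=16: K-U = 16 → Q
  shifts repeat with period 5: GQLEO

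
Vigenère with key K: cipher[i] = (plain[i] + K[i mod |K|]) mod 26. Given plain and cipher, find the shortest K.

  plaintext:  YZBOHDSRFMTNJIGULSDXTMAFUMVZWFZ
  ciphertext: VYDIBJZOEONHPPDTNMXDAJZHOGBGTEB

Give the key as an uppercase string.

  i= 0: V-Y = 23 → X
  i= 1: Y-Z = 25 → Z
  i= 2: D-B =  2 → C
  i= 3: I-O = 20 → U
  i= 4: B-H = 20 → U
  i= 5: J-D =  6 → G
  i= 6: Z-S =  7 → H
  i= 7: O-R = 23 → X
  i= 8: E-F = 25 → Z
  i= 9: O-M =  2 → C
  i=10: N-T = 20 → U
  i=11: H-N = 20 → U
  i=12: P-J =  6 → G
  i=13: P-I =  7 → H
  i=14: D-G = 23 → X
  i=15: T-U = 25 → Z
  i=16: N-L =  2 → C
  i=17: M-S = 20 → U
  i=18: X-D = 20 → U
  i=19: D-X =  6 → G
  i=20: A-T =  7 → H
  i=21: J-M = 23 → X
  i=22: Z-A = 25 → Z
  i=23: H-F =  2 → C
  i=24: O-U = 20 → U
  i=25: G-M = 20 → U
  i=26: B-V =  6 → G
  i=27: G-Z =  7 → H
  i=28: T-W = 23 → X
  i=29: E-F = 25 → Z
  i=30: B-Z =  2 → C
  shifts repeat with period 7: XZCUUGH

XZCUUGH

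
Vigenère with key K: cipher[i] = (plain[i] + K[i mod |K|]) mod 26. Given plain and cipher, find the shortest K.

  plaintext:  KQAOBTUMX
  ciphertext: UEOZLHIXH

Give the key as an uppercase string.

  i= 0: U-K = 10 → K
  i= 1: E-Q = 14 → O
  i= 2: O-A = 14 → O
  i= 3: Z-O = 11 → L
  i= 4: L-B = 10 → K
  i= 5: H-T = 14 → O
  i= 6: I-U = 14 → O
  i= 7: X-M = 11 → L
  i= 8: H-X = 10 → K
  shifts repeat with period 4: KOOL

KOOL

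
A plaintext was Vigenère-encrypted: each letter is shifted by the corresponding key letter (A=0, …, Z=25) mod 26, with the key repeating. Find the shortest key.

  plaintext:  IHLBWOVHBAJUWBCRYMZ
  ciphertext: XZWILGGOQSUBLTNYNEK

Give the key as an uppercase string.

PSLH

  i= 0: X-I = 15 → P
  i= 1: Z-H = 18 → S
  i= 2: W-L = 11 → L
  i= 3: I-B =  7 → H
  i= 4: L-W = 15 → P
  i= 5: G-O = 18 → S
  i= 6: G-V = 11 → L
  i= 7: O-H =  7 → H
  i= 8: Q-B = 15 → P
  i= 9: S-A = 18 → S
  i=10: U-J = 11 → L
  i=11: B-U =  7 → H
  i=12: L-W = 15 → P
  i=13: T-B = 18 → S
  i=14: N-C = 11 → L
  i=15: Y-R =  7 → H
  i=16: N-Y = 15 → P
  i=17: E-M = 18 → S
  i=18: K-Z = 11 → L
  shifts repeat with period 4: PSLH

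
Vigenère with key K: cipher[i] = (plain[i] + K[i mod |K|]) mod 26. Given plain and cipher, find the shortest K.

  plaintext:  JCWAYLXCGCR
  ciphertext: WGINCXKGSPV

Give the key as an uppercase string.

  i= 0: W-J = 13 → N
  i= 1: G-C =  4 → E
  i= 2: I-W = 12 → M
  i= 3: N-A = 13 → N
  i= 4: C-Y =  4 → E
  i= 5: X-L = 12 → M
  i= 6: K-X = 13 → N
  i= 7: G-C =  4 → E
  i= 8: S-G = 12 → M
  i= 9: P-C = 13 → N
  i=10: V-R =  4 → E
  shifts repeat with period 3: NEM

NEM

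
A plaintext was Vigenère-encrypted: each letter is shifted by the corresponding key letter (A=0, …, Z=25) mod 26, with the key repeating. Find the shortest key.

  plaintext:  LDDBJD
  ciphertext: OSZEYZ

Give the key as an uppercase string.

  i= 0: O-L =  3 → D
  i= 1: S-D = 15 → P
  i= 2: Z-D = 22 → W
  i= 3: E-B =  3 → D
  i= 4: Y-J = 15 → P
  i= 5: Z-D = 22 → W
  shifts repeat with period 3: DPW

DPW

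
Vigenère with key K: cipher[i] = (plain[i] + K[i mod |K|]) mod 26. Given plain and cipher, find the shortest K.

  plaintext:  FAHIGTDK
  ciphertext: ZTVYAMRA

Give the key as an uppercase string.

UTOQ

  i= 0: Z-F = 20 → U
  i= 1: T-A = 19 → T
  i= 2: V-H = 14 → O
  i= 3: Y-I = 16 → Q
  i= 4: A-G = 20 → U
  i= 5: M-T = 19 → T
  i= 6: R-D = 14 → O
  i= 7: A-K = 16 → Q
  shifts repeat with period 4: UTOQ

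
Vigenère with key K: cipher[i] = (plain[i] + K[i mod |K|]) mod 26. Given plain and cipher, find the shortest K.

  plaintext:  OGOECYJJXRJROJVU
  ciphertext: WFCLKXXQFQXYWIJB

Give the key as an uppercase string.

  i= 0: W-O =  8 → I
  i= 1: F-G = 25 → Z
  i= 2: C-O = 14 → O
  i= 3: L-E =  7 → H
  i= 4: K-C =  8 → I
  i= 5: X-Y = 25 → Z
  i= 6: X-J = 14 → O
  i= 7: Q-J =  7 → H
  i= 8: F-X =  8 → I
  i= 9: Q-R = 25 → Z
  i=10: X-J = 14 → O
  i=11: Y-R =  7 → H
  i=12: W-O =  8 → I
  i=13: I-J = 25 → Z
  i=14: J-V = 14 → O
  i=15: B-U =  7 → H
  shifts repeat with period 4: IZOH

IZOH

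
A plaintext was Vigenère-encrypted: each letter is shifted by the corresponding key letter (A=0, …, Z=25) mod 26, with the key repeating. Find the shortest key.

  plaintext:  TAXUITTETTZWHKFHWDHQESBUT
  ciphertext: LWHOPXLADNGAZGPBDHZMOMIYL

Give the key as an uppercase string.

SWKUHE

  i= 0: L-T = 18 → S
  i= 1: W-A = 22 → W
  i= 2: H-X = 10 → K
  i= 3: O-U = 20 → U
  i= 4: P-I =  7 → H
  i= 5: X-T =  4 → E
  i= 6: L-T = 18 → S
  i= 7: A-E = 22 → W
  i= 8: D-T = 10 → K
  i= 9: N-T = 20 → U
  i=10: G-Z =  7 → H
  i=11: A-W =  4 → E
  i=12: Z-H = 18 → S
  i=13: G-K = 22 → W
  i=14: P-F = 10 → K
  i=15: B-H = 20 → U
  i=16: D-W =  7 → H
  i=17: H-D =  4 → E
  i=18: Z-H = 18 → S
  i=19: M-Q = 22 → W
  i=20: O-E = 10 → K
  i=21: M-S = 20 → U
  i=22: I-B =  7 → H
  i=23: Y-U =  4 → E
  i=24: L-T = 18 → S
  shifts repeat with period 6: SWKUHE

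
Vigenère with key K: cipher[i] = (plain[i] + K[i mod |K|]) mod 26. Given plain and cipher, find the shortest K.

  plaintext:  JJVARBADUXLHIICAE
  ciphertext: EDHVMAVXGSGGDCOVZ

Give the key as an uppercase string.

VUMVVZ

  i= 0: E-J = 21 → V
  i= 1: D-J = 20 → U
  i= 2: H-V = 12 → M
  i= 3: V-A = 21 → V
  i= 4: M-R = 21 → V
  i= 5: A-B = 25 → Z
  i= 6: V-A = 21 → V
  i= 7: X-D = 20 → U
  i= 8: G-U = 12 → M
  i= 9: S-X = 21 → V
  i=10: G-L = 21 → V
  i=11: G-H = 25 → Z
  i=12: D-I = 21 → V
  i=13: C-I = 20 → U
  i=14: O-C = 12 → M
  i=15: V-A = 21 → V
  i=16: Z-E = 21 → V
  shifts repeat with period 6: VUMVVZ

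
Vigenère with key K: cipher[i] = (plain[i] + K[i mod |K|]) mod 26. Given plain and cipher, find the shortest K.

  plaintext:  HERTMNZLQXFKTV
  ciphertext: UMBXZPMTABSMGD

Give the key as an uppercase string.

  i= 0: U-H = 13 → N
  i= 1: M-E =  8 → I
  i= 2: B-R = 10 → K
  i= 3: X-T =  4 → E
  i= 4: Z-M = 13 → N
  i= 5: P-N =  2 → C
  i= 6: M-Z = 13 → N
  i= 7: T-L =  8 → I
  i= 8: A-Q = 10 → K
  i= 9: B-X =  4 → E
  i=10: S-F = 13 → N
  i=11: M-K =  2 → C
  i=12: G-T = 13 → N
  i=13: D-V =  8 → I
  shifts repeat with period 6: NIKENC

NIKENC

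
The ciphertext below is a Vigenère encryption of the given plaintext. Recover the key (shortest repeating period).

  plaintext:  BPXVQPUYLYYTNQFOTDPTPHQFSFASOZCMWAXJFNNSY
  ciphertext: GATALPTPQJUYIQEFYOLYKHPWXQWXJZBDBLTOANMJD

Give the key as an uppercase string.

  i= 0: G-B =  5 → F
  i= 1: A-P = 11 → L
  i= 2: T-X = 22 → W
  i= 3: A-V =  5 → F
  i= 4: L-Q = 21 → V
  i= 5: P-P =  0 → A
  i= 6: T-U = 25 → Z
  i= 7: P-Y = 17 → R
  i= 8: Q-L =  5 → F
  i= 9: J-Y = 11 → L
  i=10: U-Y = 22 → W
  i=11: Y-T =  5 → F
  i=12: I-N = 21 → V
  i=13: Q-Q =  0 → A
  i=14: E-F = 25 → Z
  i=15: F-O = 17 → R
  i=16: Y-T =  5 → F
  i=17: O-D = 11 → L
  i=18: L-P = 22 → W
  i=19: Y-T =  5 → F
  i=20: K-P = 21 → V
  i=21: H-H =  0 → A
  i=22: P-Q = 25 → Z
  i=23: W-F = 17 → R
  i=24: X-S =  5 → F
  i=25: Q-F = 11 → L
  i=26: W-A = 22 → W
  i=27: X-S =  5 → F
  i=28: J-O = 21 → V
  i=29: Z-Z =  0 → A
  i=30: B-C = 25 → Z
  i=31: D-M = 17 → R
  i=32: B-W =  5 → F
  i=33: L-A = 11 → L
  i=34: T-X = 22 → W
  i=35: O-J =  5 → F
  i=36: A-F = 21 → V
  i=37: N-N =  0 → A
  i=38: M-N = 25 → Z
  i=39: J-S = 17 → R
  i=40: D-Y =  5 → F
  shifts repeat with period 8: FLWFVAZR

FLWFVAZR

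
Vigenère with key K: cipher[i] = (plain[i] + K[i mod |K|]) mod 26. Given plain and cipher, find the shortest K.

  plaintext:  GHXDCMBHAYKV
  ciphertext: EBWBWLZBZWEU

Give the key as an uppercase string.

YUZ

  i= 0: E-G = 24 → Y
  i= 1: B-H = 20 → U
  i= 2: W-X = 25 → Z
  i= 3: B-D = 24 → Y
  i= 4: W-C = 20 → U
  i= 5: L-M = 25 → Z
  i= 6: Z-B = 24 → Y
  i= 7: B-H = 20 → U
  i= 8: Z-A = 25 → Z
  i= 9: W-Y = 24 → Y
  i=10: E-K = 20 → U
  i=11: U-V = 25 → Z
  shifts repeat with period 3: YUZ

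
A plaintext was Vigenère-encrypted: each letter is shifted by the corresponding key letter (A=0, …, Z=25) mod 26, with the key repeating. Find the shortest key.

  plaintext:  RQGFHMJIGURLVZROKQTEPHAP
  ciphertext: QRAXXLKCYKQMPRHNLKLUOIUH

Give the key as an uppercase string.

  i= 0: Q-R = 25 → Z
  i= 1: R-Q =  1 → B
  i= 2: A-G = 20 → U
  i= 3: X-F = 18 → S
  i= 4: X-H = 16 → Q
  i= 5: L-M = 25 → Z
  i= 6: K-J =  1 → B
  i= 7: C-I = 20 → U
  i= 8: Y-G = 18 → S
  i= 9: K-U = 16 → Q
  i=10: Q-R = 25 → Z
  i=11: M-L =  1 → B
  i=12: P-V = 20 → U
  i=13: R-Z = 18 → S
  i=14: H-R = 16 → Q
  i=15: N-O = 25 → Z
  i=16: L-K =  1 → B
  i=17: K-Q = 20 → U
  i=18: L-T = 18 → S
  i=19: U-E = 16 → Q
  i=20: O-P = 25 → Z
  i=21: I-H =  1 → B
  i=22: U-A = 20 → U
  i=23: H-P = 18 → S
  shifts repeat with period 5: ZBUSQ

ZBUSQ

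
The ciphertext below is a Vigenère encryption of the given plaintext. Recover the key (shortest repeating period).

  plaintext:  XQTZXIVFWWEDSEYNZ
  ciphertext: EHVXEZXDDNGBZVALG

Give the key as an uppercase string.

HRCY

  i= 0: E-X =  7 → H
  i= 1: H-Q = 17 → R
  i= 2: V-T =  2 → C
  i= 3: X-Z = 24 → Y
  i= 4: E-X =  7 → H
  i= 5: Z-I = 17 → R
  i= 6: X-V =  2 → C
  i= 7: D-F = 24 → Y
  i= 8: D-W =  7 → H
  i= 9: N-W = 17 → R
  i=10: G-E =  2 → C
  i=11: B-D = 24 → Y
  i=12: Z-S =  7 → H
  i=13: V-E = 17 → R
  i=14: A-Y =  2 → C
  i=15: L-N = 24 → Y
  i=16: G-Z =  7 → H
  shifts repeat with period 4: HRCY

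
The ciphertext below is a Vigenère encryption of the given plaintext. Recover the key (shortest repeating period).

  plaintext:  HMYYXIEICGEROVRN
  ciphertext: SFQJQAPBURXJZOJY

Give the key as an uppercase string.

  i= 0: S-H = 11 → L
  i= 1: F-M = 19 → T
  i= 2: Q-Y = 18 → S
  i= 3: J-Y = 11 → L
  i= 4: Q-X = 19 → T
  i= 5: A-I = 18 → S
  i= 6: P-E = 11 → L
  i= 7: B-I = 19 → T
  i= 8: U-C = 18 → S
  i= 9: R-G = 11 → L
  i=10: X-E = 19 → T
  i=11: J-R = 18 → S
  i=12: Z-O = 11 → L
  i=13: O-V = 19 → T
  i=14: J-R = 18 → S
  i=15: Y-N = 11 → L
  shifts repeat with period 3: LTS

LTS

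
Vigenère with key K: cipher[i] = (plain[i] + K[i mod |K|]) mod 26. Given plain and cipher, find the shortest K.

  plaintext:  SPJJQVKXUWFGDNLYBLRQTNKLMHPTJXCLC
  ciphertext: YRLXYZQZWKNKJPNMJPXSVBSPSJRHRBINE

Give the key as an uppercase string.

GCCOIE

  i= 0: Y-S =  6 → G
  i= 1: R-P =  2 → C
  i= 2: L-J =  2 → C
  i= 3: X-J = 14 → O
  i= 4: Y-Q =  8 → I
  i= 5: Z-V =  4 → E
  i= 6: Q-K =  6 → G
  i= 7: Z-X =  2 → C
  i= 8: W-U =  2 → C
  i= 9: K-W = 14 → O
  i=10: N-F =  8 → I
  i=11: K-G =  4 → E
  i=12: J-D =  6 → G
  i=13: P-N =  2 → C
  i=14: N-L =  2 → C
  i=15: M-Y = 14 → O
  i=16: J-B =  8 → I
  i=17: P-L =  4 → E
  i=18: X-R =  6 → G
  i=19: S-Q =  2 → C
  i=20: V-T =  2 → C
  i=21: B-N = 14 → O
  i=22: S-K =  8 → I
  i=23: P-L =  4 → E
  i=24: S-M =  6 → G
  i=25: J-H =  2 → C
  i=26: R-P =  2 → C
  i=27: H-T = 14 → O
  i=28: R-J =  8 → I
  i=29: B-X =  4 → E
  i=30: I-C =  6 → G
  i=31: N-L =  2 → C
  i=32: E-C =  2 → C
  shifts repeat with period 6: GCCOIE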